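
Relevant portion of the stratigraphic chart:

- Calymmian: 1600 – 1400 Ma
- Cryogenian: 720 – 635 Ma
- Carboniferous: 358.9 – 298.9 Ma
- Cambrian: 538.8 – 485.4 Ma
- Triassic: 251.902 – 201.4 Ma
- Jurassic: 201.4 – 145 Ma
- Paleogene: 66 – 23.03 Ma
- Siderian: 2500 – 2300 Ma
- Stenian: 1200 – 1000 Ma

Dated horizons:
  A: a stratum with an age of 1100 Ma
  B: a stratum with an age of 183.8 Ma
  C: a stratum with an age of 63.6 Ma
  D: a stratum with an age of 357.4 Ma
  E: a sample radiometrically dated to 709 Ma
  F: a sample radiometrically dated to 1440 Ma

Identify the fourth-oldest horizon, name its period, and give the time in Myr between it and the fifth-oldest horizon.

Larger Ma means older, so oldest first: F 1440 > A 1100 > E 709 > D 357.4 > B 183.8 > C 63.6.
Counting 4 along gives D (357.4 Ma); the excerpt puts that inside the Carboniferous, 358.9–298.9 Ma.
Next in line is B (183.8 Ma), and 357.4 − 183.8 = 173.6 Myr.

D, in the Carboniferous; 173.6 million years to B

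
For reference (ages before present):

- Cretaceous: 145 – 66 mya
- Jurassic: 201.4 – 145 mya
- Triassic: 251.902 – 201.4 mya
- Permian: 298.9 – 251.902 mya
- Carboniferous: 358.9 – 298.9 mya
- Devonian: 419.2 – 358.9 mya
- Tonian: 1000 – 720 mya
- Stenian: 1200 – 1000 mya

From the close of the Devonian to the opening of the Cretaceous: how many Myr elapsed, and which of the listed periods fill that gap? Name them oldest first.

213.9 million years; Carboniferous, Permian, Triassic, Jurassic

The Devonian closes at 358.9 Ma and the Cretaceous opens at 145 Ma, so the interval is 358.9 − 145 = 213.9 Myr.
A period fits inside if it starts at or after 358.9 Ma and ends at or before 145 Ma; oldest first that gives Carboniferous, Permian, Triassic, Jurassic.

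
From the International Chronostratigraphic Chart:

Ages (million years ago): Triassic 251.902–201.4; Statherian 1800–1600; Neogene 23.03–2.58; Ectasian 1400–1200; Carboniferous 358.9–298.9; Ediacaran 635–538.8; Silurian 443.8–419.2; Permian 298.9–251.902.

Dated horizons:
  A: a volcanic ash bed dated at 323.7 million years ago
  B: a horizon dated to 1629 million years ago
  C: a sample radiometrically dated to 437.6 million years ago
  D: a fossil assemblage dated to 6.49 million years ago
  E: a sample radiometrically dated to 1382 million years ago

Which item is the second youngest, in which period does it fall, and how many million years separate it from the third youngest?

Sorted youngest-first by Ma: D (6.49), A (323.7), C (437.6), E (1382), B (1629).
The second youngest is A at 323.7 Ma, which lies in 358.9–298.9 Ma: the Carboniferous.
The third youngest is C at 437.6 Ma; separation = |323.7 − 437.6| = 113.9 Myr.

A, in the Carboniferous; 113.9 million years to C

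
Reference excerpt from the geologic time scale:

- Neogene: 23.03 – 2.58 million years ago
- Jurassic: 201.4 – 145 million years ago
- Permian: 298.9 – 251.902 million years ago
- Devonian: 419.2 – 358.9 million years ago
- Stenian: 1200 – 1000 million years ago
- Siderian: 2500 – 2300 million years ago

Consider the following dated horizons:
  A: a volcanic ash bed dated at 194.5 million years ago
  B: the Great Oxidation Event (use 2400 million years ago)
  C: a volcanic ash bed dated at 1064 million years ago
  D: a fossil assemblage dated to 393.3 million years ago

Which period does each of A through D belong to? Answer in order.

Match each age against the start–end ranges in the excerpt: A = 194.5 Ma → Jurassic (201.4–145); B = 2400 Ma → Siderian (2500–2300); C = 1064 Ma → Stenian (1200–1000); D = 393.3 Ma → Devonian (419.2–358.9).

A — Jurassic; B — Siderian; C — Stenian; D — Devonian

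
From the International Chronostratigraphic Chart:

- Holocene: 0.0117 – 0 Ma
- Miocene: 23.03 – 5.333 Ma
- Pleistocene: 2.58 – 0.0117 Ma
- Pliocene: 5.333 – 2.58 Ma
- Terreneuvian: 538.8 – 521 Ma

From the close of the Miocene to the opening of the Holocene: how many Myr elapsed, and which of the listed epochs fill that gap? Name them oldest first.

The Miocene closes at 5.333 Ma and the Holocene opens at 0.0117 Ma, so the interval is 5.333 − 0.0117 = 5.3213 Myr.
An epoch fits inside if it starts at or after 5.333 Ma and ends at or before 0.0117 Ma; oldest first that gives Pliocene, Pleistocene.

5.3213 million years; Pliocene, Pleistocene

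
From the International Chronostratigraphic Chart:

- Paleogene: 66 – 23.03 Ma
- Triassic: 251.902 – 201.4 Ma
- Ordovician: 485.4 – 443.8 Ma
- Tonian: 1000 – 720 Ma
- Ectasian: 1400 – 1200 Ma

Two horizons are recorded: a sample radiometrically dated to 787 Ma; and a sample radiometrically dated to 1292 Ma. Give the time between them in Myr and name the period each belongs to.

Elapsed time: 1292 − 787 = 505 Myr.
787 Ma lies within 1000–720 Ma: Tonian.
1292 Ma lies within 1400–1200 Ma: Ectasian.

505 million years apart; the first in the Tonian, the second in the Ectasian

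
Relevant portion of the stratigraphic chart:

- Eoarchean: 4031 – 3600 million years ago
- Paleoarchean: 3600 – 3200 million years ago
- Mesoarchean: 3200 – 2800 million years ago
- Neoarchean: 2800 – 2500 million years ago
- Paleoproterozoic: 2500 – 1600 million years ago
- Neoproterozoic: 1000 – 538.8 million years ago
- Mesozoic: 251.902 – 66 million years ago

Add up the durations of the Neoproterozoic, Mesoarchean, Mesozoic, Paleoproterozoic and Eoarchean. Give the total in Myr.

Duration is start − end for each: (1000 − 538.8) + (3200 − 2800) + (251.902 − 66) + (2500 − 1600) + (4031 − 3600).
That is 461.2 + 400 + 185.902 + 900 + 431, which totals 2378.102 million years.

2378.102 million years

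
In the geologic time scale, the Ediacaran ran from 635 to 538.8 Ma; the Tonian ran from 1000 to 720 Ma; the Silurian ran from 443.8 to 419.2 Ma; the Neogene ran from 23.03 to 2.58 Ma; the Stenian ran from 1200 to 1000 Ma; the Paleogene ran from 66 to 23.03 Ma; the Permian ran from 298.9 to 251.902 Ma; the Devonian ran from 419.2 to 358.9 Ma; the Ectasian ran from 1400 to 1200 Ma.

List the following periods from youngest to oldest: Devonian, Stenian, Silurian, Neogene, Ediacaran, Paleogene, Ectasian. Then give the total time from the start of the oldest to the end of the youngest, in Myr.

Neogene → Paleogene → Devonian → Silurian → Ediacaran → Stenian → Ectasian; total span 1397.42 Myr

From the excerpt: Devonian 419.2–358.9; Stenian 1200–1000; Silurian 443.8–419.2; Neogene 23.03–2.58; Ediacaran 635–538.8; Paleogene 66–23.03; Ectasian 1400–1200 (Ma).
Larger Ma is earlier, so the oldest is Ectasian and the youngest is Neogene; youngest to oldest: Neogene, Paleogene, Devonian, Silurian, Ediacaran, Stenian, Ectasian.
Oldest start 1400 minus youngest end 2.58 gives 1397.42 Myr overall.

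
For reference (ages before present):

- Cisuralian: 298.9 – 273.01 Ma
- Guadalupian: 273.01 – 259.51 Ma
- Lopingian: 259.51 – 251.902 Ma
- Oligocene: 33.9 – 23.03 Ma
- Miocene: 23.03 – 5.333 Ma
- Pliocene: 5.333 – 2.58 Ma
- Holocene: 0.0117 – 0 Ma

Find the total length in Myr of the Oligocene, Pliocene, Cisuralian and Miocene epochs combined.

57.21 million years

Duration is start − end for each: (33.9 − 23.03) + (5.333 − 2.58) + (298.9 − 273.01) + (23.03 − 5.333).
That is 10.87 + 2.753 + 25.89 + 17.697, which totals 57.21 million years.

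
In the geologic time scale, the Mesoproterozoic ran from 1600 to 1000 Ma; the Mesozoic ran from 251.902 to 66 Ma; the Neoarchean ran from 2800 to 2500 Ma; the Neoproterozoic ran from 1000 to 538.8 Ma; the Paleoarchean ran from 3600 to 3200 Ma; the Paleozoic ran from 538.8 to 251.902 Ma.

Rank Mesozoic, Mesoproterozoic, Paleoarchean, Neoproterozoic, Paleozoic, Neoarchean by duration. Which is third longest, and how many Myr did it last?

Start − end for each: Mesozoic 251.902 − 66 = 185.902; Mesoproterozoic 1600 − 1000 = 600; Paleoarchean 3600 − 3200 = 400; Neoproterozoic 1000 − 538.8 = 461.2; Paleozoic 538.8 − 251.902 = 286.898; Neoarchean 2800 − 2500 = 300.
Ranking these from longest: Mesoproterozoic > Neoproterozoic > Paleoarchean > Neoarchean > Paleozoic > Mesozoic.
Position 3 in that ranking is Paleoarchean, which lasted 400 Myr.

Paleoarchean, 400 million years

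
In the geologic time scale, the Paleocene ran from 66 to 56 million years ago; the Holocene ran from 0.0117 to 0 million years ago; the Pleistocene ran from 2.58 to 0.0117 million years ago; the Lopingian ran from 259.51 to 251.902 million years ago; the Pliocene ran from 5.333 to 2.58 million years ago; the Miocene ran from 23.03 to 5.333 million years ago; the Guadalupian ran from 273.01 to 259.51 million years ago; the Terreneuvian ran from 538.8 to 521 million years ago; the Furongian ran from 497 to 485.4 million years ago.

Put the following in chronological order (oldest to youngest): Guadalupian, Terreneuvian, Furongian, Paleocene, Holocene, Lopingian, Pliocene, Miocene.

Sorting by start age (descending Ma, since larger Ma = older): Terreneuvian began 538.8, Furongian began 497, Guadalupian began 273.01, Lopingian began 259.51, Paleocene began 66, Miocene began 23.03, Pliocene began 5.333, Holocene began 0.0117.

Terreneuvian → Furongian → Guadalupian → Lopingian → Paleocene → Miocene → Pliocene → Holocene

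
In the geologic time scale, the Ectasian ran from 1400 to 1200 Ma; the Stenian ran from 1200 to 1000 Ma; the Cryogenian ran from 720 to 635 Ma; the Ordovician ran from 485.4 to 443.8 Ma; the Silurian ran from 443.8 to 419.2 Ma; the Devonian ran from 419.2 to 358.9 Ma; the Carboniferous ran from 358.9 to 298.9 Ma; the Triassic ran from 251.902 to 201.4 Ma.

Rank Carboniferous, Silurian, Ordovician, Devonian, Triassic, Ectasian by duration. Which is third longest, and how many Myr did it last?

Start − end for each: Carboniferous 358.9 − 298.9 = 60; Silurian 443.8 − 419.2 = 24.6; Ordovician 485.4 − 443.8 = 41.6; Devonian 419.2 − 358.9 = 60.3; Triassic 251.902 − 201.4 = 50.502; Ectasian 1400 − 1200 = 200.
Ranking these from longest: Ectasian > Devonian > Carboniferous > Triassic > Ordovician > Silurian.
Position 3 in that ranking is Carboniferous, which lasted 60 Myr.

Carboniferous, 60 million years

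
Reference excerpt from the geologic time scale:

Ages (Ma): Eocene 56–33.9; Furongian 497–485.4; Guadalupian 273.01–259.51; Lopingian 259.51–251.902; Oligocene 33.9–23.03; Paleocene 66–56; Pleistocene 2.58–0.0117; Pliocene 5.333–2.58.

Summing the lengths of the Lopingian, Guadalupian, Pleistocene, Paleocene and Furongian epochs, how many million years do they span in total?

Each duration: Lopingian = 7.608; Guadalupian = 13.5; Pleistocene = 2.5683; Paleocene = 10; Furongian = 11.6.
Sum: 7.608 + 13.5 + 2.5683 + 10 + 11.6 = 45.2763 Myr.

45.2763 million years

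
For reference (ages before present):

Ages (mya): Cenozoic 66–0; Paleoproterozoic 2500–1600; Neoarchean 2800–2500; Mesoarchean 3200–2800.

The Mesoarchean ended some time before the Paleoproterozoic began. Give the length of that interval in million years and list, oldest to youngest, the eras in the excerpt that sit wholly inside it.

The Mesoarchean closes at 2800 Ma and the Paleoproterozoic opens at 2500 Ma, so the interval is 2800 − 2500 = 300 Myr.
An era fits inside if it starts at or after 2800 Ma and ends at or before 2500 Ma; oldest first that gives Neoarchean.

300 million years; Neoarchean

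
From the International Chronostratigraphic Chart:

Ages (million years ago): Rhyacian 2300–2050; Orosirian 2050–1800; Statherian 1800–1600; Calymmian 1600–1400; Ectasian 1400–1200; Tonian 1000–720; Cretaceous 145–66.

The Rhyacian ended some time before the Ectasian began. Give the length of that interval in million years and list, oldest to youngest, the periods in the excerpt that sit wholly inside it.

End of Rhyacian = 2050 Ma; start of Ectasian = 1400 Ma.
Gap = 2050 − 1400 = 650 Myr.
Periods wholly inside 2050–1400 Ma: Orosirian (2050–1800), Statherian (1800–1600), Calymmian (1600–1400).

650 million years; Orosirian, Statherian, Calymmian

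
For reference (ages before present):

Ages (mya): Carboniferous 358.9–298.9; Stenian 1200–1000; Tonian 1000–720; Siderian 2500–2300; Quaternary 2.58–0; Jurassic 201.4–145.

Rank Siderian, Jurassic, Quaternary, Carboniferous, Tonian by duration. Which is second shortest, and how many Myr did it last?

Start − end for each: Siderian 2500 − 2300 = 200; Jurassic 201.4 − 145 = 56.4; Quaternary 2.58 − 0 = 2.58; Carboniferous 358.9 − 298.9 = 60; Tonian 1000 − 720 = 280.
Ranking these from shortest: Quaternary < Jurassic < Carboniferous < Siderian < Tonian.
Position 2 in that ranking is Jurassic, which lasted 56.4 Myr.

Jurassic, 56.4 million years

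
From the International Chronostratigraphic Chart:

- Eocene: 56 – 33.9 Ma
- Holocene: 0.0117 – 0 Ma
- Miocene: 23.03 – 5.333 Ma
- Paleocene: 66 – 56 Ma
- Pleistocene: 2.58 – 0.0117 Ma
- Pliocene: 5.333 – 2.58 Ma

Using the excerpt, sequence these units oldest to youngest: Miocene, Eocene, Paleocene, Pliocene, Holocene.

Sorting by start age (descending Ma, since larger Ma = older): Paleocene start 66, Eocene start 56, Miocene start 23.03, Pliocene start 5.333, Holocene start 0.0117.

Paleocene, Eocene, Miocene, Pliocene, Holocene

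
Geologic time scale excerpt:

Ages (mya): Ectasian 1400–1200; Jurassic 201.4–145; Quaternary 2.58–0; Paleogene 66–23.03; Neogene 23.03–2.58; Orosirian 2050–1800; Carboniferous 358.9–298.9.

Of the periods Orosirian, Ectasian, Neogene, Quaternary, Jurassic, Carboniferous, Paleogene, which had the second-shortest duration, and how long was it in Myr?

Neogene, 20.45 million years

Start − end for each: Orosirian 2050 − 1800 = 250; Ectasian 1400 − 1200 = 200; Neogene 23.03 − 2.58 = 20.45; Quaternary 2.58 − 0 = 2.58; Jurassic 201.4 − 145 = 56.4; Carboniferous 358.9 − 298.9 = 60; Paleogene 66 − 23.03 = 42.97.
Ranking these from shortest: Quaternary < Neogene < Paleogene < Jurassic < Carboniferous < Ectasian < Orosirian.
Position 2 in that ranking is Neogene, which lasted 20.45 Myr.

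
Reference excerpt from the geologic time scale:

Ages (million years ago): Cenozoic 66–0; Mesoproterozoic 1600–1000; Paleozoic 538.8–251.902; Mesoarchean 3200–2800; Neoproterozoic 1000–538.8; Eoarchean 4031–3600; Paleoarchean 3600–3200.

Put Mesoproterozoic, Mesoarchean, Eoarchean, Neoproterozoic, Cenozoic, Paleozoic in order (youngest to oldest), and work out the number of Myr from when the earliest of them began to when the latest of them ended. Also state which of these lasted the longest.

Start ages (Ma): Eoarchean 4031, Mesoarchean 3200, Mesoproterozoic 1600, Neoproterozoic 1000, Paleozoic 538.8, Cenozoic 66.
Ordered youngest to oldest: Cenozoic, Paleozoic, Neoproterozoic, Mesoproterozoic, Mesoarchean, Eoarchean.
Span = 4031 − 0 = 4031 Myr.
Durations: Eoarchean 431, Neoproterozoic 461.2, Mesoarchean 400, Mesoproterozoic 600, Cenozoic 66, Paleozoic 286.898 → longest is Mesoproterozoic (600 Myr).

Cenozoic, Paleozoic, Neoproterozoic, Mesoproterozoic, Mesoarchean, Eoarchean; total span 4031 Myr; longest is Mesoproterozoic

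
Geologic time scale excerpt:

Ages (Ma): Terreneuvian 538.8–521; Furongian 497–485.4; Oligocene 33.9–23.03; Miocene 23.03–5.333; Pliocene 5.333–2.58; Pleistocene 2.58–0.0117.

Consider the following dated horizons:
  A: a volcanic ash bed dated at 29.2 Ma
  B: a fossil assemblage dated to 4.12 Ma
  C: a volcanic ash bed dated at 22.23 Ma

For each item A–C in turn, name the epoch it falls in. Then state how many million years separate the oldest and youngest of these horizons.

A — Oligocene; B — Pliocene; C — Miocene; span 25.08 million years

Match each age against the start–end ranges in the excerpt: A = 29.2 Ma → Oligocene (33.9–23.03); B = 4.12 Ma → Pliocene (5.333–2.58); C = 22.23 Ma → Miocene (23.03–5.333).
The largest age is 29.2 Ma and the smallest is 4.12 Ma; their difference is 25.08 Myr.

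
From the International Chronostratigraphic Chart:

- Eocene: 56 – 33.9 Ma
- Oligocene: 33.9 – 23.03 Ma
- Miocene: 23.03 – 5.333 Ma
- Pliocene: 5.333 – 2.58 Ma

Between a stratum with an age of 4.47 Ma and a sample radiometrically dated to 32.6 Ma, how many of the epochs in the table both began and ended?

32.6 Ma sits inside the Oligocene (33.9–23.03) and 4.47 Ma inside the Pliocene (5.333–2.58); neither of those is wholly between the two dates.
The listed epochs lying completely between them are Miocene — 1 in all.

1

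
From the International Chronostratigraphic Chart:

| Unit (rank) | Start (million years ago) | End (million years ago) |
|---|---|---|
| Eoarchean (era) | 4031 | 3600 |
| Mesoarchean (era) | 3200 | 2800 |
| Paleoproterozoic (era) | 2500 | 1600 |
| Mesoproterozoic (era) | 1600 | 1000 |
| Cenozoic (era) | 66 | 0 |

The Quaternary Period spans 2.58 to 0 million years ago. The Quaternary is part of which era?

The Quaternary (2.58–0 Ma) lies entirely within 66–0 Ma, the Cenozoic Era.

Cenozoic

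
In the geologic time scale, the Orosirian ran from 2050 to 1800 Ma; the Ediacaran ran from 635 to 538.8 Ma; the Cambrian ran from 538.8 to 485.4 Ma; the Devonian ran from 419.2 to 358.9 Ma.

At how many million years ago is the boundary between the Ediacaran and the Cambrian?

The Ediacaran ends and the Cambrian begins at 538.8 Ma.

538.8 Ma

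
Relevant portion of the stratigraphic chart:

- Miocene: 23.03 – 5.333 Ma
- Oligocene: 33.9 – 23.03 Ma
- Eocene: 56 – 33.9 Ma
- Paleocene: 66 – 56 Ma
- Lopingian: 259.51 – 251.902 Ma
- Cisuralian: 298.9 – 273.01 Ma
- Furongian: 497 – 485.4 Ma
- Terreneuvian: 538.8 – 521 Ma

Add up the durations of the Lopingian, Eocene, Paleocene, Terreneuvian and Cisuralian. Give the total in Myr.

83.398 million years

Each duration: Lopingian = 7.608; Eocene = 22.1; Paleocene = 10; Terreneuvian = 17.8; Cisuralian = 25.89.
Sum: 7.608 + 22.1 + 10 + 17.8 + 25.89 = 83.398 Myr.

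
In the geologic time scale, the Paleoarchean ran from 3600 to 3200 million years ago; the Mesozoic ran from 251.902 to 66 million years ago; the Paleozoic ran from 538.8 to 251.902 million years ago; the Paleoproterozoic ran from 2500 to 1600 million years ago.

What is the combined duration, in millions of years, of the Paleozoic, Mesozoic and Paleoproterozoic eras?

1372.8 million years

Duration is start − end for each: (538.8 − 251.902) + (251.902 − 66) + (2500 − 1600).
That is 286.898 + 185.902 + 900, which totals 1372.8 million years.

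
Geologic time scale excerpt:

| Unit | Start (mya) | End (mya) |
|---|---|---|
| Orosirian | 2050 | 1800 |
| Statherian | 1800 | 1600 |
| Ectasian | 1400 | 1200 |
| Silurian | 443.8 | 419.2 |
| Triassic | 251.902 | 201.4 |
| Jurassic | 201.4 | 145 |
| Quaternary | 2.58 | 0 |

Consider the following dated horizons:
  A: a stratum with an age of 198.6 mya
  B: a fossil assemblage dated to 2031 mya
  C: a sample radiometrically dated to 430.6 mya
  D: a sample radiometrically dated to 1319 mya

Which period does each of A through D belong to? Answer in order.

A: 198.6 Ma lies in 201.4–145 Ma, so Jurassic.
B: 2031 Ma lies in 2050–1800 Ma, so Orosirian.
C: 430.6 Ma lies in 443.8–419.2 Ma, so Silurian.
D: 1319 Ma lies in 1400–1200 Ma, so Ectasian.

A — Jurassic; B — Orosirian; C — Silurian; D — Ectasian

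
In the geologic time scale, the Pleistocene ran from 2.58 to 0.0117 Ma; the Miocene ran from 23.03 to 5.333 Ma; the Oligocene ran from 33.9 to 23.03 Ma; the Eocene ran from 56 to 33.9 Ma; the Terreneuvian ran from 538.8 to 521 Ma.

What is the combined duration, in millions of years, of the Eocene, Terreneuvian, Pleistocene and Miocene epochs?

60.1653 million years

Each duration: Eocene = 22.1; Terreneuvian = 17.8; Pleistocene = 2.5683; Miocene = 17.697.
Sum: 22.1 + 17.8 + 2.5683 + 17.697 = 60.1653 Myr.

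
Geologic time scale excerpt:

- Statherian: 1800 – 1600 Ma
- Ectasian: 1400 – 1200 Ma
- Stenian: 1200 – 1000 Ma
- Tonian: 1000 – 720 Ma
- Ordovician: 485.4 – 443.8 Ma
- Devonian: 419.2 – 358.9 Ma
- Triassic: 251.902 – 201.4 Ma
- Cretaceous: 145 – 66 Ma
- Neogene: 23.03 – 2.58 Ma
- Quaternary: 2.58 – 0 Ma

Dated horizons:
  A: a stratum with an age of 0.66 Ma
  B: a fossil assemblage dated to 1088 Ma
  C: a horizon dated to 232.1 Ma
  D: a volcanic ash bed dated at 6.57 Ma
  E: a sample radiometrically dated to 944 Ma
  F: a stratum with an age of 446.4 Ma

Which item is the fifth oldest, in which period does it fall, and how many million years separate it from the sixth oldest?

D, in the Neogene; 5.91 million years to A

Larger Ma means older, so oldest first: B 1088 > E 944 > F 446.4 > C 232.1 > D 6.57 > A 0.66.
Counting 5 along gives D (6.57 Ma); the excerpt puts that inside the Neogene, 23.03–2.58 Ma.
Next in line is A (0.66 Ma), and 6.57 − 0.66 = 5.91 Myr.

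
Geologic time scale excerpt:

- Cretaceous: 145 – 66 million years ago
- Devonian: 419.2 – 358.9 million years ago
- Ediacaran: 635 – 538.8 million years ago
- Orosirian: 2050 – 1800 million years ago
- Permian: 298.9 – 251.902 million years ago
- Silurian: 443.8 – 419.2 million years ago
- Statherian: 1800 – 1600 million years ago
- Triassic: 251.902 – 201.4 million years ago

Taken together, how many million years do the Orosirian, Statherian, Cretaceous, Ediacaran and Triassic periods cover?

675.702 million years

Duration is start − end for each: (2050 − 1800) + (1800 − 1600) + (145 − 66) + (635 − 538.8) + (251.902 − 201.4).
That is 250 + 200 + 79 + 96.2 + 50.502, which totals 675.702 million years.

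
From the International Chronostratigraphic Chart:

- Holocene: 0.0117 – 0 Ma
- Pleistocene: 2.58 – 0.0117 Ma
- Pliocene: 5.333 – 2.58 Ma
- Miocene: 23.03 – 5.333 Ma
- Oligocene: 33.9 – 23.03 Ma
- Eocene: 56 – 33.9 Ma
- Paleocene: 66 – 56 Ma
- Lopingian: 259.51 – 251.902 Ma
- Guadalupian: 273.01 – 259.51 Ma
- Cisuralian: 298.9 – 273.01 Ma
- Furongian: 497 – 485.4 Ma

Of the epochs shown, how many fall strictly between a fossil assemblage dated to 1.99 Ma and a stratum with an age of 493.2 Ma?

8

The older date is 493.2 Ma and the younger is 1.99 Ma.
Epochs with start < 493.2 and end > 1.99 Ma: Cisuralian (298.9–273.01), Guadalupian (273.01–259.51), Lopingian (259.51–251.902), Paleocene (66–56), Eocene (56–33.9), Oligocene (33.9–23.03), Miocene (23.03–5.333), Pliocene (5.333–2.58).
That is 8 complete epochs.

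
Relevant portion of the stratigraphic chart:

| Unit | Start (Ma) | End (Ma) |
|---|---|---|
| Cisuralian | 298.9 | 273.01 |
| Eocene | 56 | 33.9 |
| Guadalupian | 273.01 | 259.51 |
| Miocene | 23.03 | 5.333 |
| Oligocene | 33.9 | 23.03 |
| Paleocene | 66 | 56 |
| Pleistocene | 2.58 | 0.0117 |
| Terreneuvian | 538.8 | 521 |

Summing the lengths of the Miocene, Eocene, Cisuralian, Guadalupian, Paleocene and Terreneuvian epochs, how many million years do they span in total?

Each duration: Miocene = 17.697; Eocene = 22.1; Cisuralian = 25.89; Guadalupian = 13.5; Paleocene = 10; Terreneuvian = 17.8.
Sum: 17.697 + 22.1 + 25.89 + 13.5 + 10 + 17.8 = 106.987 Myr.

106.987 million years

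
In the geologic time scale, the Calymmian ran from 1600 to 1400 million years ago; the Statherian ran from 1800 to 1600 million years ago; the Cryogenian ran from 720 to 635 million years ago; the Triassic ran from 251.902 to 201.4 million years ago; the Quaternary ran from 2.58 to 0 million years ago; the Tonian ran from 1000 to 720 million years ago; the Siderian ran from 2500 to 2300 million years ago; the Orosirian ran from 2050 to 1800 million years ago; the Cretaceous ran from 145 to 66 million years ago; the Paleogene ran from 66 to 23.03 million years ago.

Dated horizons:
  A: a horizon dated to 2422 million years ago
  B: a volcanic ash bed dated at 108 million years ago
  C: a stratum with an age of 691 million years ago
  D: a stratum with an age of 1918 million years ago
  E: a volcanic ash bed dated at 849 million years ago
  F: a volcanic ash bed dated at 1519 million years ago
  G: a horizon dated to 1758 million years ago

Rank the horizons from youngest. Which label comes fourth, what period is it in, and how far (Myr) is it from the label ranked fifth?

Sorted youngest-first by Ma: B (108), C (691), E (849), F (1519), G (1758), D (1918), A (2422).
The fourth youngest is F at 1519 Ma, which lies in 1600–1400 Ma: the Calymmian.
The fifth youngest is G at 1758 Ma; separation = |1519 − 1758| = 239 Myr.

F, in the Calymmian; 239 million years to G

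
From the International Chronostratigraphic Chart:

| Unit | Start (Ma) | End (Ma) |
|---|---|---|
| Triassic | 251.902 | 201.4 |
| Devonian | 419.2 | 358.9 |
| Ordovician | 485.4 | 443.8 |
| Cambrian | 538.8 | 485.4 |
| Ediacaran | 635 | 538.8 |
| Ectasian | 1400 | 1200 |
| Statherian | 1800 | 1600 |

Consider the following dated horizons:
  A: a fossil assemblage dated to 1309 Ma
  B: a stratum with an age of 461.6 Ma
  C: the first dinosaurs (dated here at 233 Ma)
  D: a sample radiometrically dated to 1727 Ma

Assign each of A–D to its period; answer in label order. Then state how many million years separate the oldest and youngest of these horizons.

A — Ectasian; B — Ordovician; C — Triassic; D — Statherian; span 1494 million years

Match each age against the start–end ranges in the excerpt: A = 1309 Ma → Ectasian (1400–1200); B = 461.6 Ma → Ordovician (485.4–443.8); C = 233 Ma → Triassic (251.902–201.4); D = 1727 Ma → Statherian (1800–1600).
The largest age is 1727 Ma and the smallest is 233 Ma; their difference is 1494 Myr.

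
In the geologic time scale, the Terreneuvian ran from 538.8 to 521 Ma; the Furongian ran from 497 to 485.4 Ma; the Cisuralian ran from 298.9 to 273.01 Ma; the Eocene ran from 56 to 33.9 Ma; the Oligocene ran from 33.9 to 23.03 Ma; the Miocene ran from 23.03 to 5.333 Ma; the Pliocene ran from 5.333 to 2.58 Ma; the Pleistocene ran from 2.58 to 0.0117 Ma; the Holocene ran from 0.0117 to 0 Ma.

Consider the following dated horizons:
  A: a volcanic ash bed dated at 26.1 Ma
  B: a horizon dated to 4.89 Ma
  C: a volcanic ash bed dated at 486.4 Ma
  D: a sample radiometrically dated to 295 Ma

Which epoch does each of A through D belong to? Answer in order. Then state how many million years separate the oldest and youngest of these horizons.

A: 26.1 Ma lies in 33.9–23.03 Ma, so Oligocene.
B: 4.89 Ma lies in 5.333–2.58 Ma, so Pliocene.
C: 486.4 Ma lies in 497–485.4 Ma, so Furongian.
D: 295 Ma lies in 298.9–273.01 Ma, so Cisuralian.
Oldest = 486.4 Ma, youngest = 4.89 Ma → span 481.51 Myr.

A — Oligocene; B — Pliocene; C — Furongian; D — Cisuralian; span 481.51 million years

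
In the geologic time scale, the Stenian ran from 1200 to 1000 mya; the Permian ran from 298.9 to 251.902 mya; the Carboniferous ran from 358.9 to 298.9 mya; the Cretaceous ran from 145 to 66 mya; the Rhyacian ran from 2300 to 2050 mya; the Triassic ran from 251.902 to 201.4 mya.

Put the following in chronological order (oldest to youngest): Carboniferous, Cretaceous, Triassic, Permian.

Sorting by start age (descending Ma, since larger Ma = older): Carboniferous start 358.9, Permian start 298.9, Triassic start 251.902, Cretaceous start 145.

Carboniferous, Permian, Triassic, Cretaceous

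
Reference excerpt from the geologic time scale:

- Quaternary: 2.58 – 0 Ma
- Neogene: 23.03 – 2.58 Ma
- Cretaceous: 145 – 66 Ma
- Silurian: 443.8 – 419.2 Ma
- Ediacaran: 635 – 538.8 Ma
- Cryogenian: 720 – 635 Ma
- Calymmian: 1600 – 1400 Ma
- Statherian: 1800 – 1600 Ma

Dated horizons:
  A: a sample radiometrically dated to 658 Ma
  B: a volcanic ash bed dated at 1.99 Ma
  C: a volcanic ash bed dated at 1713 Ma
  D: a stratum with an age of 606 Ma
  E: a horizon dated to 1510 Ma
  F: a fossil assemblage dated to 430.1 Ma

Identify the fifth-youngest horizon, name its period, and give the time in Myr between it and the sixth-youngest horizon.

Sorted youngest-first by Ma: B (1.99), F (430.1), D (606), A (658), E (1510), C (1713).
The fifth youngest is E at 1510 Ma, which lies in 1600–1400 Ma: the Calymmian.
The sixth youngest is C at 1713 Ma; separation = |1510 − 1713| = 203 Myr.

E, in the Calymmian; 203 million years to C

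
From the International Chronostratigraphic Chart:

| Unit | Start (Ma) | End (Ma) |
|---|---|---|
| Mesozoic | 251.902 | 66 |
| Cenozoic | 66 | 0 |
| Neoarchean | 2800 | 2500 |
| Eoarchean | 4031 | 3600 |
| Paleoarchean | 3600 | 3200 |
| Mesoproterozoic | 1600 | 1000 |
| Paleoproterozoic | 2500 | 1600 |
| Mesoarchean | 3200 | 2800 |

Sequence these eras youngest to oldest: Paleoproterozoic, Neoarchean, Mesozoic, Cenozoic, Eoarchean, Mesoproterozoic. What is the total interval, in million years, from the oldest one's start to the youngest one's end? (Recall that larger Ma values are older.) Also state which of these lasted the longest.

Cenozoic → Mesozoic → Mesoproterozoic → Paleoproterozoic → Neoarchean → Eoarchean; total span 4031 Myr; longest is Paleoproterozoic

Start ages (Ma): Eoarchean 4031, Neoarchean 2800, Paleoproterozoic 2500, Mesoproterozoic 1600, Mesozoic 251.902, Cenozoic 66.
Ordered youngest to oldest: Cenozoic, Mesozoic, Mesoproterozoic, Paleoproterozoic, Neoarchean, Eoarchean.
Span = 4031 − 0 = 4031 Myr.
Durations: Neoarchean 300, Eoarchean 431, Cenozoic 66, Mesozoic 185.902, Mesoproterozoic 600, Paleoproterozoic 900 → longest is Paleoproterozoic (900 Myr).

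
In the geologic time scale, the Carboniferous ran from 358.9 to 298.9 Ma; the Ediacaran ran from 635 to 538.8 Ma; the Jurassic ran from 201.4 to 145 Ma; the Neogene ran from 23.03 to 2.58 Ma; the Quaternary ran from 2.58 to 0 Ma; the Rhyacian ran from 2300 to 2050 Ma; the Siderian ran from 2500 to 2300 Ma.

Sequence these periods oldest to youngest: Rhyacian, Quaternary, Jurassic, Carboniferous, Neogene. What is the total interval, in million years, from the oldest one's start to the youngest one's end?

Rhyacian, Carboniferous, Jurassic, Neogene, Quaternary; total span 2300 Myr

Start ages (Ma): Rhyacian 2300, Carboniferous 358.9, Jurassic 201.4, Neogene 23.03, Quaternary 2.58.
Ordered oldest to youngest: Rhyacian, Carboniferous, Jurassic, Neogene, Quaternary.
Span = 2300 − 0 = 2300 Myr.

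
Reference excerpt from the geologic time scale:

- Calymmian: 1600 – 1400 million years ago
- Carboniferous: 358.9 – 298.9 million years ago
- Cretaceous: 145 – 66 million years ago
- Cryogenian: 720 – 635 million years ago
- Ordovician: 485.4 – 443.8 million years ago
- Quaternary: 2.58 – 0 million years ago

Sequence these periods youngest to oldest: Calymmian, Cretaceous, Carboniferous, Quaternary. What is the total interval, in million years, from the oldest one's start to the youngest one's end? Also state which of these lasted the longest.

Quaternary, Cretaceous, Carboniferous, Calymmian; total span 1600 Myr; longest is Calymmian

From the excerpt: Calymmian 1600–1400; Cretaceous 145–66; Carboniferous 358.9–298.9; Quaternary 2.58–0 (Ma).
Larger Ma is earlier, so the oldest is Calymmian and the youngest is Quaternary; youngest to oldest: Quaternary, Cretaceous, Carboniferous, Calymmian.
Oldest start 1600 minus youngest end 0 gives 1600 Myr overall.
Individual lengths (start − end): Cretaceous 79; Quaternary 2.58; Carboniferous 60; Calymmian 200. The largest is Calymmian at 200 Myr.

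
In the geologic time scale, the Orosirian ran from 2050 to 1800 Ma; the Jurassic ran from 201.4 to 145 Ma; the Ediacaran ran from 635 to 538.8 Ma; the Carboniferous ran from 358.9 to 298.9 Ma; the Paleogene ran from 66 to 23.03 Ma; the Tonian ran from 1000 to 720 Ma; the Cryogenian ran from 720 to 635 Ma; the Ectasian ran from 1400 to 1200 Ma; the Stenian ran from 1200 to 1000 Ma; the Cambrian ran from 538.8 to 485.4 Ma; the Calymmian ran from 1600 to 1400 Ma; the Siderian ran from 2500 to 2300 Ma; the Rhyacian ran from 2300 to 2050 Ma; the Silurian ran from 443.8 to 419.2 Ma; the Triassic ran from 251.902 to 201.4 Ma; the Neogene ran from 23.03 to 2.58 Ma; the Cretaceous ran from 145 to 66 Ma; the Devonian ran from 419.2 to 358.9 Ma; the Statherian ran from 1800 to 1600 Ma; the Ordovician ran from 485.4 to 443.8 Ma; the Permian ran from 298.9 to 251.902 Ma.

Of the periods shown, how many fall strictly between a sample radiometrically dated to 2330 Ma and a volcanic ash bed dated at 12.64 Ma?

19

The older date is 2330 Ma and the younger is 12.64 Ma.
Periods with start < 2330 and end > 12.64 Ma: Rhyacian (2300–2050), Orosirian (2050–1800), Statherian (1800–1600), Calymmian (1600–1400), Ectasian (1400–1200), Stenian (1200–1000), Tonian (1000–720), Cryogenian (720–635), Ediacaran (635–538.8), Cambrian (538.8–485.4), Ordovician (485.4–443.8), Silurian (443.8–419.2), Devonian (419.2–358.9), Carboniferous (358.9–298.9), Permian (298.9–251.902), Triassic (251.902–201.4), Jurassic (201.4–145), Cretaceous (145–66), Paleogene (66–23.03).
That is 19 complete periods.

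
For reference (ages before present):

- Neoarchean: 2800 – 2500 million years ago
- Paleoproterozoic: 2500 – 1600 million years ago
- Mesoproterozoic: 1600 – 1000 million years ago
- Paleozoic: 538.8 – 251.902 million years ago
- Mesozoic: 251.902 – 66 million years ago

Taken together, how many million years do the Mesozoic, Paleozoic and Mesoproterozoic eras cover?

1072.8 million years

Each duration: Mesozoic = 185.902; Paleozoic = 286.898; Mesoproterozoic = 600.
Sum: 185.902 + 286.898 + 600 = 1072.8 Myr.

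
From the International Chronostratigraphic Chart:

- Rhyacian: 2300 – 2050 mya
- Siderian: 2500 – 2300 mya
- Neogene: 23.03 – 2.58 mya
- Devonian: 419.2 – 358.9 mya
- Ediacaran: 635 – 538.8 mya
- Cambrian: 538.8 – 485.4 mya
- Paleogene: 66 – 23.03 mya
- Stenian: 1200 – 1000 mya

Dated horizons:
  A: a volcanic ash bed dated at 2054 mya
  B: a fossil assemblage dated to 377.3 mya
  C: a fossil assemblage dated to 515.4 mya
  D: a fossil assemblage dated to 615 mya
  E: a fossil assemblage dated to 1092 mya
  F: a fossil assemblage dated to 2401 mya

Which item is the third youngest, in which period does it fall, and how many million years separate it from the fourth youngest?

D, in the Ediacaran; 477 million years to E

Sorted youngest-first by Ma: B (377.3), C (515.4), D (615), E (1092), A (2054), F (2401).
The third youngest is D at 615 Ma, which lies in 635–538.8 Ma: the Ediacaran.
The fourth youngest is E at 1092 Ma; separation = |615 − 1092| = 477 Myr.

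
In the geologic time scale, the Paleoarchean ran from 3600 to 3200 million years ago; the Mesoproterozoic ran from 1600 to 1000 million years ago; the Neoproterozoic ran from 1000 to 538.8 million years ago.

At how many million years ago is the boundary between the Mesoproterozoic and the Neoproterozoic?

The Mesoproterozoic ends and the Neoproterozoic begins at 1000 million years ago.

1000 million years ago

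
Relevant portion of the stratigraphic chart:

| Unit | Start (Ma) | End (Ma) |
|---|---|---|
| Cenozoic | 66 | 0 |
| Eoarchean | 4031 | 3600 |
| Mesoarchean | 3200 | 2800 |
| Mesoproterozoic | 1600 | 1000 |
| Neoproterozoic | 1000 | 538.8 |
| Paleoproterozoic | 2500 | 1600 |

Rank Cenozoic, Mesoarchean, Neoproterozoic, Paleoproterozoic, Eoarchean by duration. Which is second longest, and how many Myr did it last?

Neoproterozoic, 461.2 million years

Start − end for each: Cenozoic 66 − 0 = 66; Mesoarchean 3200 − 2800 = 400; Neoproterozoic 1000 − 538.8 = 461.2; Paleoproterozoic 2500 − 1600 = 900; Eoarchean 4031 − 3600 = 431.
Ranking these from longest: Paleoproterozoic > Neoproterozoic > Eoarchean > Mesoarchean > Cenozoic.
Position 2 in that ranking is Neoproterozoic, which lasted 461.2 Myr.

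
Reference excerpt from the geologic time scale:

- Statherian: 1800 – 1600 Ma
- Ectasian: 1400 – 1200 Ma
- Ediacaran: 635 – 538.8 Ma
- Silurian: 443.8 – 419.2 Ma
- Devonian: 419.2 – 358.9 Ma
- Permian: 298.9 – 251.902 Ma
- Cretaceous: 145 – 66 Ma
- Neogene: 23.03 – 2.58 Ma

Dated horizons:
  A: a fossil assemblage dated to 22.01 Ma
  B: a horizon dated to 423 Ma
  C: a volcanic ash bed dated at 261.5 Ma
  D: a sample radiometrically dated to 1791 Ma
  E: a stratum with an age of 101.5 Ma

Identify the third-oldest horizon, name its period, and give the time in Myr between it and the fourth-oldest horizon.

Larger Ma means older, so oldest first: D 1791 > B 423 > C 261.5 > E 101.5 > A 22.01.
Counting 3 along gives C (261.5 Ma); the excerpt puts that inside the Permian, 298.9–251.902 Ma.
Next in line is E (101.5 Ma), and 261.5 − 101.5 = 160 Myr.

C, in the Permian; 160 million years to E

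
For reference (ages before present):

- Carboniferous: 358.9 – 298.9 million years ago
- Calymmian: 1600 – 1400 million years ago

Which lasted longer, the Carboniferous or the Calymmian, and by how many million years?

Carboniferous: 358.9 − 298.9 = 60 Myr.
Calymmian: 1600 − 1400 = 200 Myr.
Difference: 200 − 60 = 140 Myr, so the Calymmian was longer.

Calymmian, by 140 million years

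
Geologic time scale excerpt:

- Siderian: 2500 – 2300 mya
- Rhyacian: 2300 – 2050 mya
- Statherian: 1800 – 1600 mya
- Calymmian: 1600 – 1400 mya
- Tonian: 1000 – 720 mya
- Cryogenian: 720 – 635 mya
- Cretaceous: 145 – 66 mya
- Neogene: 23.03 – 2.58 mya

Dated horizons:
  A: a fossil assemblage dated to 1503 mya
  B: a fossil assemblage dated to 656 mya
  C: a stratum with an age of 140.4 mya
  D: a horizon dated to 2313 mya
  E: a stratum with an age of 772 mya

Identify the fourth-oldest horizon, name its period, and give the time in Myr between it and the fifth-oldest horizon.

Larger Ma means older, so oldest first: D 2313 > A 1503 > E 772 > B 656 > C 140.4.
Counting 4 along gives B (656 Ma); the excerpt puts that inside the Cryogenian, 720–635 Ma.
Next in line is C (140.4 Ma), and 656 − 140.4 = 515.6 Myr.

B, in the Cryogenian; 515.6 million years to C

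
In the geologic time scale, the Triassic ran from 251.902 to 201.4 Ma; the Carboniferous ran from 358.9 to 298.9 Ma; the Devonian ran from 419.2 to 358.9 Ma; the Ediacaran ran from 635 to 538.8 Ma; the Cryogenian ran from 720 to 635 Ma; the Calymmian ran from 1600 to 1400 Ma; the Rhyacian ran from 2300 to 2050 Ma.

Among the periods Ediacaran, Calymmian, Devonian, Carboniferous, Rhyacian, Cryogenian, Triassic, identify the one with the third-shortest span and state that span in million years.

Devonian, 60.3 million years

Durations: Ediacaran 96.2; Calymmian 200; Devonian 60.3; Carboniferous 60; Rhyacian 250; Cryogenian 85; Triassic 50.502 Myr.
Sorted shortest-first: Triassic (50.502), Carboniferous (60), Devonian (60.3), Cryogenian (85), Ediacaran (96.2), Calymmian (200), Rhyacian (250).
The third shortest is Devonian at 60.3 Myr.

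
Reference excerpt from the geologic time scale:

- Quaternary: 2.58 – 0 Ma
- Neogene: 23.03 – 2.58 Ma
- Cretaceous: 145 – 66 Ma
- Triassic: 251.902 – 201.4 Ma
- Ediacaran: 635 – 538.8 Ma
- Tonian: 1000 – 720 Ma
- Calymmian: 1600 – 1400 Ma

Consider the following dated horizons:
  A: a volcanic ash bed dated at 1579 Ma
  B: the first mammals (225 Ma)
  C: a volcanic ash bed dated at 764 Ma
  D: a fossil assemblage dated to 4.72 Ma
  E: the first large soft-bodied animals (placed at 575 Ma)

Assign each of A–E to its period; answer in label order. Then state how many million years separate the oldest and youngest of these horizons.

Match each age against the start–end ranges in the excerpt: A = 1579 Ma → Calymmian (1600–1400); B = 225 Ma → Triassic (251.902–201.4); C = 764 Ma → Tonian (1000–720); D = 4.72 Ma → Neogene (23.03–2.58); E = 575 Ma → Ediacaran (635–538.8).
The largest age is 1579 Ma and the smallest is 4.72 Ma; their difference is 1574.28 Myr.

A — Calymmian; B — Triassic; C — Tonian; D — Neogene; E — Ediacaran; span 1574.28 million years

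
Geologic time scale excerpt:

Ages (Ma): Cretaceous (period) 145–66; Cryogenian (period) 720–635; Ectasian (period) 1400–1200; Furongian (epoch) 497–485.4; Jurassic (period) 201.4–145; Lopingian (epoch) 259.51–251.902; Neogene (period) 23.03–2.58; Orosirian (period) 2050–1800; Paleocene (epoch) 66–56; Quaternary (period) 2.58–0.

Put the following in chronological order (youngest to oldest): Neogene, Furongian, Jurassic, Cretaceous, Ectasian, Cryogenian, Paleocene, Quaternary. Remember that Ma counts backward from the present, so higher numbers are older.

The oldest of these is Ectasian (starts 1400 Ma) and the youngest is Quaternary (ends 0 Ma).
In between, by decreasing start age: Cryogenian (720), Furongian (497), Jurassic (201.4), Cretaceous (145), Paleocene (66), Neogene (23.03).
Listing youngest first means reversing that sequence.

Quaternary, Neogene, Paleocene, Cretaceous, Jurassic, Furongian, Cryogenian, Ectasian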